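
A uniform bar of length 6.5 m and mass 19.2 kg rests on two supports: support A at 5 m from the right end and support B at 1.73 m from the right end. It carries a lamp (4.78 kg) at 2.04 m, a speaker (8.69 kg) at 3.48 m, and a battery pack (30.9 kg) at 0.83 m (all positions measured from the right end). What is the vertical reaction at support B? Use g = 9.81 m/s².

About support A:
Beam weight: 19.2 × 9.81 = 188.4 N down at 3.25 m → arm 1.75 m, τ = 188.4 × 1.75 = 329.7 N·m clockwise.
Lamp: 4.78 × 9.81 = 46.89 N down at 2.04 m → arm 2.96 m, τ = 46.89 × 2.96 = 138.8 N·m clockwise.
Speaker: 8.69 × 9.81 = 85.25 N down at 3.48 m → arm 1.52 m, τ = 85.25 × 1.52 = 129.6 N·m clockwise.
Battery pack: 30.9 × 9.81 = 303.1 N down at 0.83 m → arm 4.17 m, τ = 303.1 × 4.17 = 1264 N·m clockwise.
Net load moment about support A = 1862 N·m clockwise.
Reaction R at support B is upward at 1.73 m, arm 3.27 m → moment R × 3.27 counterclockwise.
Setting net torque to zero: R × 3.27 = 1862 → R = 569 N.

R_B ≈ 569 N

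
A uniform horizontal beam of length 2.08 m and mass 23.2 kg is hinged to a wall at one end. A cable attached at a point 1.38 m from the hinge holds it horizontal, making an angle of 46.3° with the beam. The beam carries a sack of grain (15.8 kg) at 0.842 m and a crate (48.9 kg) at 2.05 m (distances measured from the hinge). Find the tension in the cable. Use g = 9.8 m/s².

T ≈ 1350 N

Sum moments about the hinge (the unknown hinge reaction has zero arm there).
Beam weight: 23.2 × 9.8 = 227.4 N down at 1.04 m → arm 1.04 m, τ = 227.4 × 1.04 = 236.5 N·m clockwise.
Sack of grain: 15.8 × 9.8 = 154.8 N down at 0.842 m → arm 0.842 m, τ = 154.8 × 0.842 = 130.3 N·m clockwise.
Crate: 48.9 × 9.8 = 479.2 N down at 2.05 m → arm 2.05 m, τ = 479.2 × 2.05 = 982.4 N·m clockwise.
Total clockwise load moment = 1349 N·m.
The cable tension T acts at 1.38 m; only its component perpendicular to the beam, T sinθ, produces torque. sin 46.3° = 0.723.
For rotational equilibrium, T × 1.38 × 0.723 = 1349, so T = 1349 / 0.9977 = 1350 N.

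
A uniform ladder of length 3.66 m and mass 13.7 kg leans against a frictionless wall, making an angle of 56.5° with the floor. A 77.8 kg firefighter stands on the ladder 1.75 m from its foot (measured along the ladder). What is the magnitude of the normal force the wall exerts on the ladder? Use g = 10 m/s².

N_wall ≈ 292 N

Choose the foot of the ladder as the axis so the floor normal and friction both act there and drop out.
Ladder weight 13.7×10 = 137 N acts at 1.83 m along the ladder; its horizontal arm is 1.83·cos56.5° = 1.01 m → τ = 138.4 N·m clockwise.
Firefighter: 77.8×10 = 778 N at 1.75 m → arm 0.9659 m → τ = 751.5 N·m clockwise.
Wall normal N acts horizontally at the top; its moment arm is the height L sinθ = 3.66·sin56.5° = 3.052 m, counterclockwise.
Balancing moments: N × 3.052 = 889.9, giving N = 292 N.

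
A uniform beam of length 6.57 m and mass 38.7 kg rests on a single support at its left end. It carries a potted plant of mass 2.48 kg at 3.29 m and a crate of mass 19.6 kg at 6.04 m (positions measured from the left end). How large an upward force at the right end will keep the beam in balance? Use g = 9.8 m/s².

F ≈ 378 N

About the left end:
Beam weight: 38.7 × 9.8 = 379.3 N down at 3.285 m → arm 3.285 m, τ = 379.3 × 3.285 = 1246 N·m clockwise.
Potted plant: 2.48 × 9.8 = 24.3 N down at 3.29 m → arm 3.29 m, τ = 24.3 × 3.29 = 79.95 N·m clockwise.
Crate: 19.6 × 9.8 = 192.1 N down at 6.04 m → arm 6.04 m, τ = 192.1 × 6.04 = 1160 N·m clockwise.
Net moment of the loads = 2486 N·m clockwise.
The upward force F acts at the right end, arm 6.57 m, giving F × 6.57 counterclockwise.
Balancing moments: F × 6.57 = 2486, giving F = 2486 / 6.57 = 378 N.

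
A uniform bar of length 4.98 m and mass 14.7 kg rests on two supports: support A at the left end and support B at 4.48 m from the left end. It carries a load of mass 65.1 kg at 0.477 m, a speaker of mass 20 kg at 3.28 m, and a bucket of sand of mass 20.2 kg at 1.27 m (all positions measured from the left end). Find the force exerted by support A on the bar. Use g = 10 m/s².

R_A ≈ 845 N

Taking torques about support B:
Beam weight: 14.7 × 10 = 147 N down at 2.49 m → arm 1.99 m, τ = 147 × 1.99 = 292.5 N·m counterclockwise.
Load: 65.1 × 10 = 651 N down at 0.477 m → arm 4.003 m, τ = 651 × 4.003 = 2606 N·m counterclockwise.
Speaker: 20 × 10 = 200 N down at 3.28 m → arm 1.2 m, τ = 200 × 1.2 = 240 N·m counterclockwise.
Bucket of sand: 20.2 × 10 = 202 N down at 1.27 m → arm 3.21 m, τ = 202 × 3.21 = 648.4 N·m counterclockwise.
Net load moment about support B = 3787 N·m counterclockwise.
Reaction R at support A is upward at 0 m, arm 4.48 m → moment R × 4.48 clockwise.
Στ = 0 ⇒ R × 4.48 = 3787 ⇒ R = 845 N.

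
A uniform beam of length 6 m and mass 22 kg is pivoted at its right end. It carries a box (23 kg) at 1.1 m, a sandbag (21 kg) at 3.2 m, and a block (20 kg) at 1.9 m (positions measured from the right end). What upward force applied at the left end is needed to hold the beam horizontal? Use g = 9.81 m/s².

F ≈ 321 N

Choose the right end as the axis so the unknown pivot reaction has zero arm there.
Beam weight: 22 × 9.81 = 215.8 N down at 3 m → arm 3 m, τ = 215.8 × 3 = 647.4 N·m counterclockwise.
Box: 23 × 9.81 = 225.6 N down at 1.1 m → arm 1.1 m, τ = 225.6 × 1.1 = 248.2 N·m counterclockwise.
Sandbag: 21 × 9.81 = 206 N down at 3.2 m → arm 3.2 m, τ = 206 × 3.2 = 659.2 N·m counterclockwise.
Block: 20 × 9.81 = 196.2 N down at 1.9 m → arm 1.9 m, τ = 196.2 × 1.9 = 372.8 N·m counterclockwise.
Net moment of the loads = 1928 N·m counterclockwise.
The upward force F acts at the left end, arm 6 m, giving F × 6 clockwise.
Balancing moments: F × 6 = 1928, giving F = 1928 / 6 = 321 N.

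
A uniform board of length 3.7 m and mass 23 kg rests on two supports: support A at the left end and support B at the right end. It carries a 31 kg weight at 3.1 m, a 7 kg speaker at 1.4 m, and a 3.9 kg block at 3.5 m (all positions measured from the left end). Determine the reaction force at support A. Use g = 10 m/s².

R_A ≈ 211 N

Choose support B as the axis so its reaction then has zero moment arm.
Beam weight: 23 × 10 = 230 N down at 1.85 m → arm 1.85 m, τ = 230 × 1.85 = 425.5 N·m counterclockwise.
Weight: 31 × 10 = 310 N down at 3.1 m → arm 0.6 m, τ = 310 × 0.6 = 186 N·m counterclockwise.
Speaker: 7 × 10 = 70 N down at 1.4 m → arm 2.3 m, τ = 70 × 2.3 = 161 N·m counterclockwise.
Block: 3.9 × 10 = 39 N down at 3.5 m → arm 0.2 m, τ = 39 × 0.2 = 7.8 N·m counterclockwise.
Net load moment about support B = 780.3 N·m counterclockwise.
Reaction R at support A is upward at 0 m, arm 3.7 m → moment R × 3.7 clockwise.
For rotational equilibrium, R × 3.7 = 780.3, so R = 211 N.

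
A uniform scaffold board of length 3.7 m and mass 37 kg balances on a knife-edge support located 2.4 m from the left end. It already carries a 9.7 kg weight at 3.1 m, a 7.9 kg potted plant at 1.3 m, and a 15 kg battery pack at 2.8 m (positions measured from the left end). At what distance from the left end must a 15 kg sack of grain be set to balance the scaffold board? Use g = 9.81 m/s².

x ≈ 3.48 m from the left end

Taking torques about the knife-edge support (at 2.4 m from the left end):
Beam weight: 37 × 9.81 = 363 N down at 1.85 m → arm 0.55 m, τ = 363 × 0.55 = 199.7 N·m counterclockwise.
Weight: 9.7 × 9.81 = 95.16 N down at 3.1 m → arm 0.7 m, τ = 95.16 × 0.7 = 66.61 N·m clockwise.
Potted plant: 7.9 × 9.81 = 77.5 N down at 1.3 m → arm 1.1 m, τ = 77.5 × 1.1 = 85.25 N·m counterclockwise.
Battery pack: 15 × 9.81 = 147.2 N down at 2.8 m → arm 0.4 m, τ = 147.2 × 0.4 = 58.88 N·m clockwise.
Net moment of existing loads = 159.5 N·m counterclockwise.
The sack of grain weighs 15 × 9.81 = 147.2 N and must supply an equal clockwise moment, so its lever arm about the knife-edge support is 159.5 / 147.2 = 1.08 m.
That puts it at 2.4 + 1.08 = 3.48 m from the left end.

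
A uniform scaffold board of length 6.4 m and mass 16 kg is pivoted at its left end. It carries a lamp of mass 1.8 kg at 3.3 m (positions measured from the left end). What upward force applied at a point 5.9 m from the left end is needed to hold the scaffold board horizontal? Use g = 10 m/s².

Taking torques about the left end:
Beam weight: 16 × 10 = 160 N down at 3.2 m → arm 3.2 m, τ = 160 × 3.2 = 512 N·m clockwise.
Lamp: 1.8 × 10 = 18 N down at 3.3 m → arm 3.3 m, τ = 18 × 3.3 = 59.4 N·m clockwise.
Net moment of the loads = 571.4 N·m clockwise.
The upward force F acts at a point 5.9 m from the left end, arm 5.9 m, giving F × 5.9 counterclockwise.
Στ = 0 ⇒ F × 5.9 = 571.4 ⇒ F = 571.4 / 5.9 = 96.8 N.

F ≈ 96.8 N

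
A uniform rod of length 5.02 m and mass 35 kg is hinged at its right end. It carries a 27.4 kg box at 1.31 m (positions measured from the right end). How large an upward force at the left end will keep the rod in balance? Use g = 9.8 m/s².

Taking torques about the right end:
Beam weight: 35 × 9.8 = 343 N down at 2.51 m → arm 2.51 m, τ = 343 × 2.51 = 860.9 N·m counterclockwise.
Box: 27.4 × 9.8 = 268.5 N down at 1.31 m → arm 1.31 m, τ = 268.5 × 1.31 = 351.7 N·m counterclockwise.
Net moment of the loads = 1213 N·m counterclockwise.
The upward force F acts at the left end, arm 5.02 m, giving F × 5.02 clockwise.
For rotational equilibrium, F × 5.02 = 1213, so F = 1213 / 5.02 = 242 N.

F ≈ 242 N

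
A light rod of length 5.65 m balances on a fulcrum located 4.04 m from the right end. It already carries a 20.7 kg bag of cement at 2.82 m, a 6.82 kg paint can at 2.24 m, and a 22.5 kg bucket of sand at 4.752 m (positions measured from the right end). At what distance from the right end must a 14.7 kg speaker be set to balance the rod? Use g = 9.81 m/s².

x ≈ 5.5 m from the right end

Sum moments about the fulcrum (at 4.04 m from the right end) (the support reaction has zero arm there).
Bag of cement: 20.7 × 9.81 = 203.1 N down at 2.82 m → arm 1.22 m, τ = 203.1 × 1.22 = 247.8 N·m clockwise.
Paint can: 6.82 × 9.81 = 66.9 N down at 2.24 m → arm 1.8 m, τ = 66.9 × 1.8 = 120.4 N·m clockwise.
Bucket of sand: 22.5 × 9.81 = 220.7 N down at 4.752 m → arm 0.712 m, τ = 220.7 × 0.712 = 157.1 N·m counterclockwise.
Net moment of existing loads = 211.1 N·m clockwise.
The speaker weighs 14.7 × 9.81 = 144.2 N and must supply an equal counterclockwise moment, so its lever arm about the fulcrum is 211.1 / 144.2 = 1.46 m.
That puts it at 4.04 + 1.46 = 5.5 m from the right end.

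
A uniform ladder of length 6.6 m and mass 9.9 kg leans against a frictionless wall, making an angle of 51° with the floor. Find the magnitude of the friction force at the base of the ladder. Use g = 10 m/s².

f ≈ 40.1 N

Sum moments about the foot of the ladder (the floor normal and friction both act there and drop out).
Ladder weight 9.9×10 = 99 N acts at 3.3 m along the ladder; its horizontal arm is 3.3·cos51° = 2.077 m → τ = 205.6 N·m clockwise.
Wall normal N acts horizontally at the top; its moment arm is the height L sinθ = 6.6·sin51° = 5.129 m, counterclockwise.
For rotational equilibrium, N × 5.129 = 205.6, so N = 40.1 N.
ΣFx = 0: friction at the foot balances the wall's push, so f = N_wall = 40.1 N.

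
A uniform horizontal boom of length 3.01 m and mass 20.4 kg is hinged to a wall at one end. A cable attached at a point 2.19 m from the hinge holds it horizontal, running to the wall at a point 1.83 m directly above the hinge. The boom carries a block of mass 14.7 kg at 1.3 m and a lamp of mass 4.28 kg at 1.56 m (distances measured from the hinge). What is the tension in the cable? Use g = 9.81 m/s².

About the hinge:
Beam weight: 20.4 × 9.81 = 200.1 N down at 1.505 m → arm 1.505 m, τ = 200.1 × 1.505 = 301.2 N·m clockwise.
Block: 14.7 × 9.81 = 144.2 N down at 1.3 m → arm 1.3 m, τ = 144.2 × 1.3 = 187.5 N·m clockwise.
Lamp: 4.28 × 9.81 = 41.99 N down at 1.56 m → arm 1.56 m, τ = 41.99 × 1.56 = 65.5 N·m clockwise.
Total clockwise load moment = 554.2 N·m.
The cable tension T acts at 2.19 m; only its component perpendicular to the boom, T sinθ, produces torque. sinθ = h/√(h²+d²) = 1.83/√(1.83²+2.19²) = 0.6412.
For rotational equilibrium, T × 2.19 × 0.6412 = 554.2, so T = 554.2 / 1.404 = 395 N.

T ≈ 395 N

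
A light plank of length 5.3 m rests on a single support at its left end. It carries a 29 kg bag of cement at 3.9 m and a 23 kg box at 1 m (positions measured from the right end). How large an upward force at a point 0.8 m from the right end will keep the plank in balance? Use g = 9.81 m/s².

Take moments about the left end.
Bag of cement: 29 × 9.81 = 284.5 N down at 3.9 m → arm 1.4 m, τ = 284.5 × 1.4 = 398.3 N·m clockwise.
Box: 23 × 9.81 = 225.6 N down at 1 m → arm 4.3 m, τ = 225.6 × 4.3 = 970.1 N·m clockwise.
Net moment of the loads = 1368 N·m clockwise.
The upward force F acts at a point 0.8 m from the right end, arm 4.5 m, giving F × 4.5 counterclockwise.
Balancing moments: F × 4.5 = 1368, giving F = 1368 / 4.5 = 304 N.

F ≈ 304 N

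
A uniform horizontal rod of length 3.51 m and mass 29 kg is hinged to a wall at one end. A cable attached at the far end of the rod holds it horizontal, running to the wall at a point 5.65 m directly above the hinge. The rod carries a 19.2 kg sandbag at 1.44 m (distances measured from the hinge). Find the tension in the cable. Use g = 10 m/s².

Take moments about the hinge.
Beam weight: 29 × 10 = 290 N down at 1.755 m → arm 1.755 m, τ = 290 × 1.755 = 508.9 N·m clockwise.
Sandbag: 19.2 × 10 = 192 N down at 1.44 m → arm 1.44 m, τ = 192 × 1.44 = 276.5 N·m clockwise.
Total clockwise load moment = 785.4 N·m.
The cable tension T acts at 3.51 m; only its component perpendicular to the rod, T sinθ, produces torque. sinθ = h/√(h²+d²) = 5.65/√(5.65²+3.51²) = 0.8494.
Balancing moments: T × 3.51 × 0.8494 = 785.4, giving T = 785.4 / 2.981 = 263 N.

T ≈ 263 N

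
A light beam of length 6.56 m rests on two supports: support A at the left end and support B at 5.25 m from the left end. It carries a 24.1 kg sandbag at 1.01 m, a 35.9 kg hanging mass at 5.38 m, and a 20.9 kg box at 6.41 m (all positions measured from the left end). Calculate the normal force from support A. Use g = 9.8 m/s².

Take moments about support B.
Sandbag: 24.1 × 9.8 = 236.2 N down at 1.01 m → arm 4.24 m, τ = 236.2 × 4.24 = 1001 N·m counterclockwise.
Hanging mass: 35.9 × 9.8 = 351.8 N down at 5.38 m → arm 0.13 m, τ = 351.8 × 0.13 = 45.73 N·m clockwise.
Box: 20.9 × 9.8 = 204.8 N down at 6.41 m → arm 1.16 m, τ = 204.8 × 1.16 = 237.6 N·m clockwise.
Net load moment about support B = 717.7 N·m counterclockwise.
Reaction R at support A is upward at 0 m, arm 5.25 m → moment R × 5.25 clockwise.
Setting net torque to zero: R × 5.25 = 717.7 → R = 137 N.

R_A ≈ 137 N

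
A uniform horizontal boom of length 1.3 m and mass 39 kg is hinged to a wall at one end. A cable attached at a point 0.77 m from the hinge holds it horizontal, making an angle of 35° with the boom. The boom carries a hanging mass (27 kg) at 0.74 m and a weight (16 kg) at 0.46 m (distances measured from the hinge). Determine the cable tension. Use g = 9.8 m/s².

Choose the hinge as the axis so the unknown hinge reaction has zero arm there.
Beam weight: 39 × 9.8 = 382.2 N down at 0.65 m → arm 0.65 m, τ = 382.2 × 0.65 = 248.4 N·m clockwise.
Hanging mass: 27 × 9.8 = 264.6 N down at 0.74 m → arm 0.74 m, τ = 264.6 × 0.74 = 195.8 N·m clockwise.
Weight: 16 × 9.8 = 156.8 N down at 0.46 m → arm 0.46 m, τ = 156.8 × 0.46 = 72.13 N·m clockwise.
Total clockwise load moment = 516.3 N·m.
The cable tension T acts at 0.77 m; only its component perpendicular to the boom, T sinθ, produces torque. sin 35° = 0.5736.
For rotational equilibrium, T × 0.77 × 0.5736 = 516.3, so T = 516.3 / 0.4417 = 1170 N.

T ≈ 1170 N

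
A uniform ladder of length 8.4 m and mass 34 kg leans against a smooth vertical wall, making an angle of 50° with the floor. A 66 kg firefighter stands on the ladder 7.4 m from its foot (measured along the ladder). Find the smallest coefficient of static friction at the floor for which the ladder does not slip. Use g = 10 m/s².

μ_min ≈ 0.631

Sum moments about the foot of the ladder (the floor normal and friction both act there and drop out).
Ladder weight 34×10 = 340 N acts at 4.2 m along the ladder; its horizontal arm is 4.2·cos50° = 2.7 m → τ = 918 N·m clockwise.
Firefighter: 66×10 = 660 N at 7.4 m → arm 4.757 m → τ = 3140 N·m clockwise.
Wall normal N acts horizontally at the top; its moment arm is the height L sinθ = 8.4·sin50° = 6.435 m, counterclockwise.
For rotational equilibrium, N × 6.435 = 4058, so N = 630.6 N.
ΣFx = 0 ⇒ f = N_wall = 630.6 N. ΣFy = 0 ⇒ N_floor = 1000 N.
μ_min = f / N_floor = 630.6 / 1000 = 0.631.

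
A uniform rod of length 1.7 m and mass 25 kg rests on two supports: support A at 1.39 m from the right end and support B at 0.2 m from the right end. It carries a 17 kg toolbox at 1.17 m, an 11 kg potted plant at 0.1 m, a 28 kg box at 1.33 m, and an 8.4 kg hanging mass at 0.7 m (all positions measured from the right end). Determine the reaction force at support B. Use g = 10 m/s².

R_B ≈ 327 N

About support A:
Beam weight: 25 × 10 = 250 N down at 0.85 m → arm 0.54 m, τ = 250 × 0.54 = 135 N·m clockwise.
Toolbox: 17 × 10 = 170 N down at 1.17 m → arm 0.22 m, τ = 170 × 0.22 = 37.4 N·m clockwise.
Potted plant: 11 × 10 = 110 N down at 0.1 m → arm 1.29 m, τ = 110 × 1.29 = 141.9 N·m clockwise.
Box: 28 × 10 = 280 N down at 1.33 m → arm 0.06 m, τ = 280 × 0.06 = 16.8 N·m clockwise.
Hanging mass: 8.4 × 10 = 84 N down at 0.7 m → arm 0.69 m, τ = 84 × 0.69 = 57.96 N·m clockwise.
Net load moment about support A = 389.1 N·m clockwise.
Reaction R at support B is upward at 0.2 m, arm 1.19 m → moment R × 1.19 counterclockwise.
Balancing moments: R × 1.19 = 389.1, giving R = 327 N.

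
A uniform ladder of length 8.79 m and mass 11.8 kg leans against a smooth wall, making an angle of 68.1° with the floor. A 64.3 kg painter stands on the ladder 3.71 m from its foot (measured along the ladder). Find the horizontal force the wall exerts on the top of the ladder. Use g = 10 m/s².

N_wall ≈ 133 N

Sum moments about the foot of the ladder (the floor normal and friction both act there and drop out).
Ladder weight 11.8×10 = 118 N acts at 4.395 m along the ladder; its horizontal arm is 4.395·cos68.1° = 1.639 m → τ = 193.4 N·m clockwise.
Painter: 64.3×10 = 643 N at 3.71 m → arm 1.384 m → τ = 889.9 N·m clockwise.
Wall normal N acts horizontally at the top; its moment arm is the height L sinθ = 8.79·sin68.1° = 8.156 m, counterclockwise.
Στ = 0 ⇒ N × 8.156 = 1083 ⇒ N = 133 N.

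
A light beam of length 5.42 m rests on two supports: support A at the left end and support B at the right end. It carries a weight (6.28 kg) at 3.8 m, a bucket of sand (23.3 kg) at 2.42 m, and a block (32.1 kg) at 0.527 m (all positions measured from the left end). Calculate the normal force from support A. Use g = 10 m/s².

Sum moments about support B (its reaction then has zero moment arm).
Weight: 6.28 × 10 = 62.8 N down at 3.8 m → arm 1.62 m, τ = 62.8 × 1.62 = 101.7 N·m counterclockwise.
Bucket of sand: 23.3 × 10 = 233 N down at 2.42 m → arm 3 m, τ = 233 × 3 = 699 N·m counterclockwise.
Block: 32.1 × 10 = 321 N down at 0.527 m → arm 4.893 m, τ = 321 × 4.893 = 1571 N·m counterclockwise.
Net load moment about support B = 2372 N·m counterclockwise.
Reaction R at support A is upward at 0 m, arm 5.42 m → moment R × 5.42 clockwise.
For rotational equilibrium, R × 5.42 = 2372, so R = 438 N.

R_A ≈ 438 N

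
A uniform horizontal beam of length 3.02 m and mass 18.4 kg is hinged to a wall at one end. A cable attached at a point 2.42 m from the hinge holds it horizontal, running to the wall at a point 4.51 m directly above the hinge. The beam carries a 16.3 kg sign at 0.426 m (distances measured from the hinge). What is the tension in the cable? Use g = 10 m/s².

T ≈ 163 N

Taking torques about the hinge:
Beam weight: 18.4 × 10 = 184 N down at 1.51 m → arm 1.51 m, τ = 184 × 1.51 = 277.8 N·m clockwise.
Sign: 16.3 × 10 = 163 N down at 0.426 m → arm 0.426 m, τ = 163 × 0.426 = 69.44 N·m clockwise.
Total clockwise load moment = 347.2 N·m.
The cable tension T acts at 2.42 m; only its component perpendicular to the beam, T sinθ, produces torque. sinθ = h/√(h²+d²) = 4.51/√(4.51²+2.42²) = 0.8812.
Setting net torque to zero: T × 2.42 × 0.8812 = 347.2 → T = 347.2 / 2.133 = 163 N.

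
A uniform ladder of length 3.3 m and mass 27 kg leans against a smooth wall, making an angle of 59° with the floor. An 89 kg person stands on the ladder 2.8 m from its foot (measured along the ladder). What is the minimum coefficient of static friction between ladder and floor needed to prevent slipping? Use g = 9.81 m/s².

μ_min ≈ 0.461

Taking torques about the foot of the ladder:
Ladder weight 27×9.81 = 264.9 N acts at 1.65 m along the ladder; its horizontal arm is 1.65·cos59° = 0.8498 m → τ = 225.1 N·m clockwise.
Person: 89×9.81 = 873.1 N at 2.8 m → arm 1.442 m → τ = 1259 N·m clockwise.
Wall normal N acts horizontally at the top; its moment arm is the height L sinθ = 3.3·sin59° = 2.829 m, counterclockwise.
Setting net torque to zero: N × 2.829 = 1484 → N = 524.6 N.
ΣFx = 0 ⇒ f = N_wall = 524.6 N. ΣFy = 0 ⇒ N_floor = 1138 N.
μ_min = f / N_floor = 524.6 / 1138 = 0.461.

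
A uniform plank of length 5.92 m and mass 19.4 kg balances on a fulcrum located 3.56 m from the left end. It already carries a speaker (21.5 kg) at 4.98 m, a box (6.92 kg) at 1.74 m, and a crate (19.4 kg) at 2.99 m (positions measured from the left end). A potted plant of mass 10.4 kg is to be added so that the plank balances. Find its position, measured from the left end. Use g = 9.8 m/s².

Sum moments about the fulcrum (at 3.56 m from the left end) (the support reaction has zero arm there).
Beam weight: 19.4 × 9.8 = 190.1 N down at 2.96 m → arm 0.6 m, τ = 190.1 × 0.6 = 114.1 N·m counterclockwise.
Speaker: 21.5 × 9.8 = 210.7 N down at 4.98 m → arm 1.42 m, τ = 210.7 × 1.42 = 299.2 N·m clockwise.
Box: 6.92 × 9.8 = 67.82 N down at 1.74 m → arm 1.82 m, τ = 67.82 × 1.82 = 123.4 N·m counterclockwise.
Crate: 19.4 × 9.8 = 190.1 N down at 2.99 m → arm 0.57 m, τ = 190.1 × 0.57 = 108.4 N·m counterclockwise.
Net moment of existing loads = 46.7 N·m counterclockwise.
The potted plant weighs 10.4 × 9.8 = 101.9 N and must supply an equal clockwise moment, so its lever arm about the fulcrum is 46.7 / 101.9 = 0.458 m.
That puts it at 3.56 + 0.458 = 4.02 m from the left end.

x ≈ 4.02 m from the left end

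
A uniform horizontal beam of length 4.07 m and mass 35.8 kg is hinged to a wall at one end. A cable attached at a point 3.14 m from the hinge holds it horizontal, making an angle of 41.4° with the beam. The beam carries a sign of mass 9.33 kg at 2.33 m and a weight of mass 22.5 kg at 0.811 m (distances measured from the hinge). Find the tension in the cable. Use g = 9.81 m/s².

About the hinge:
Beam weight: 35.8 × 9.81 = 351.2 N down at 2.035 m → arm 2.035 m, τ = 351.2 × 2.035 = 714.7 N·m clockwise.
Sign: 9.33 × 9.81 = 91.53 N down at 2.33 m → arm 2.33 m, τ = 91.53 × 2.33 = 213.3 N·m clockwise.
Weight: 22.5 × 9.81 = 220.7 N down at 0.811 m → arm 0.811 m, τ = 220.7 × 0.811 = 179 N·m clockwise.
Total clockwise load moment = 1107 N·m.
The cable tension T acts at 3.14 m; only its component perpendicular to the beam, T sinθ, produces torque. sin 41.4° = 0.6613.
For rotational equilibrium, T × 3.14 × 0.6613 = 1107, so T = 1107 / 2.076 = 533 N.

T ≈ 533 N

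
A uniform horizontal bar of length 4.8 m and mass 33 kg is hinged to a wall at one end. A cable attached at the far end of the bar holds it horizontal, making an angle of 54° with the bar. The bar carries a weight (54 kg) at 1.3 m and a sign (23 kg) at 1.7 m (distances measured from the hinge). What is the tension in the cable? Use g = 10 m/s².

About the hinge:
Beam weight: 33 × 10 = 330 N down at 2.4 m → arm 2.4 m, τ = 330 × 2.4 = 792 N·m clockwise.
Weight: 54 × 10 = 540 N down at 1.3 m → arm 1.3 m, τ = 540 × 1.3 = 702 N·m clockwise.
Sign: 23 × 10 = 230 N down at 1.7 m → arm 1.7 m, τ = 230 × 1.7 = 391 N·m clockwise.
Total clockwise load moment = 1885 N·m.
The cable tension T acts at 4.8 m; only its component perpendicular to the bar, T sinθ, produces torque. sin 54° = 0.809.
Στ = 0 ⇒ T × 4.8 × 0.809 = 1885 ⇒ T = 1885 / 3.883 = 485 N.

T ≈ 485 N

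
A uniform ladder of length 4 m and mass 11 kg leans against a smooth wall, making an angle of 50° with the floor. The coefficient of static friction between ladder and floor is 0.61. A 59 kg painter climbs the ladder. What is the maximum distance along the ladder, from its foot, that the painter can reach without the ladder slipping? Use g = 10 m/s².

Choose the foot of the ladder as the axis so the floor normal and friction both act there and drop out.
Ladder weight 11×10 = 110 N acts at 2 m along the ladder; its horizontal arm is 2·cos50° = 1.286 m → τ = 141.5 N·m clockwise.
Painter weight 59×10 = 590 N at distance d → arm d·cos50° → τ = 590·d·0.6428 clockwise.
Wall normal N at the top has arm L sinθ = 3.064 m counterclockwise, so Στ = 0 gives N·3.064 = 141.5 + 379.3·d.
ΣFy = 0 ⇒ N_floor = 700 N, so the maximum friction is μ_s·N_floor = 0.61×700 = 427 N. ΣFx = 0 ⇒ N_wall = f, so at the slipping point N = 427 N.
Substituting: 427×3.064 = 141.5 + 379.3·d ⇒ d = (1308 − 141.5) / 379.3 = 3.08 m.

d ≈ 3.08 m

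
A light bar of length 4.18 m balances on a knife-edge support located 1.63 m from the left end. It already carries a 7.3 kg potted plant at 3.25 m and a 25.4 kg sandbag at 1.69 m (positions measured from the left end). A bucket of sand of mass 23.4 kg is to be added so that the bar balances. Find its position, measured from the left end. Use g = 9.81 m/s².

Choose the knife-edge support (at 1.63 m from the left end) as the axis so the support reaction has zero arm there.
Potted plant: 7.3 × 9.81 = 71.61 N down at 3.25 m → arm 1.62 m, τ = 71.61 × 1.62 = 116 N·m clockwise.
Sandbag: 25.4 × 9.81 = 249.2 N down at 1.69 m → arm 0.06 m, τ = 249.2 × 0.06 = 14.95 N·m clockwise.
Net moment of existing loads = 130.9 N·m clockwise.
The bucket of sand weighs 23.4 × 9.81 = 229.6 N and must supply an equal counterclockwise moment, so its lever arm about the knife-edge support is 130.9 / 229.6 = 0.57 m.
That puts it at 1.63 − 0.57 = 1.06 m from the left end.

x ≈ 1.06 m from the left end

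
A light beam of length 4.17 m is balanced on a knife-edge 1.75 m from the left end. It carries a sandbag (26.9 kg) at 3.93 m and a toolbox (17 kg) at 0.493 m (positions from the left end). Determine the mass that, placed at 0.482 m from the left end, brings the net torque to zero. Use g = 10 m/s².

m ≈ 29.4 kg

Take moments about the knife-edge (at 1.75 m from the left end).
Sandbag: 26.9 × 10 = 269 N down at 3.93 m → arm 2.18 m, τ = 269 × 2.18 = 586.4 N·m clockwise.
Toolbox: 17 × 10 = 170 N down at 0.493 m → arm 1.257 m, τ = 170 × 1.257 = 213.7 N·m counterclockwise.
Net moment of known loads = 372.7 N·m clockwise.
An unknown mass m at 0.482 m has arm 1.268 m; its moment is m·g·1.268 counterclockwise.
For rotational equilibrium, m × 10 × 1.268 = 372.7, so m = 372.7 / (10 × 1.268) = 29.4 kg.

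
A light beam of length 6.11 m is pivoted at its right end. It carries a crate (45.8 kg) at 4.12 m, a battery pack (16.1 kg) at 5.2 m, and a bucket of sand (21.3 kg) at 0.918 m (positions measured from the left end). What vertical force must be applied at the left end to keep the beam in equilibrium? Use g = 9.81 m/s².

F ≈ 347 N

Choose the right end as the axis so the unknown pivot reaction has zero arm there.
Crate: 45.8 × 9.81 = 449.3 N down at 4.12 m → arm 1.99 m, τ = 449.3 × 1.99 = 894.1 N·m counterclockwise.
Battery pack: 16.1 × 9.81 = 157.9 N down at 5.2 m → arm 0.91 m, τ = 157.9 × 0.91 = 143.7 N·m counterclockwise.
Bucket of sand: 21.3 × 9.81 = 209 N down at 0.918 m → arm 5.192 m, τ = 209 × 5.192 = 1085 N·m counterclockwise.
Net moment of the loads = 2123 N·m counterclockwise.
The upward force F acts at the left end, arm 6.11 m, giving F × 6.11 clockwise.
Στ = 0 ⇒ F × 6.11 = 2123 ⇒ F = 2123 / 6.11 = 347 N.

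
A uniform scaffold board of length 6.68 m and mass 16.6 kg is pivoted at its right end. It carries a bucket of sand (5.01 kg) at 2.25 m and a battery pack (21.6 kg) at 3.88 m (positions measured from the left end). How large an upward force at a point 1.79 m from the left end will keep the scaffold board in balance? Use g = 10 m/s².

F ≈ 282 N

About the right end:
Beam weight: 16.6 × 10 = 166 N down at 3.34 m → arm 3.34 m, τ = 166 × 3.34 = 554.4 N·m counterclockwise.
Bucket of sand: 5.01 × 10 = 50.1 N down at 2.25 m → arm 4.43 m, τ = 50.1 × 4.43 = 221.9 N·m counterclockwise.
Battery pack: 21.6 × 10 = 216 N down at 3.88 m → arm 2.8 m, τ = 216 × 2.8 = 604.8 N·m counterclockwise.
Net moment of the loads = 1381 N·m counterclockwise.
The upward force F acts at a point 1.79 m from the left end, arm 4.89 m, giving F × 4.89 clockwise.
Setting net torque to zero: F × 4.89 = 1381 → F = 1381 / 4.89 = 282 N.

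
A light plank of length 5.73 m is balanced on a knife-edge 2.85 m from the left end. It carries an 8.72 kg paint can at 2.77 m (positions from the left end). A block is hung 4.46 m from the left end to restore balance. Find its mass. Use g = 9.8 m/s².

Sum moments about the knife-edge (at 2.85 m from the left end) (the support reaction has zero arm there).
Paint can: 8.72 × 9.8 = 85.46 N down at 2.77 m → arm 0.08 m, τ = 85.46 × 0.08 = 6.837 N·m counterclockwise.
Net moment of known loads = 6.837 N·m counterclockwise.
An unknown mass m at 4.46 m has arm 1.61 m; its moment is m·g·1.61 clockwise.
Setting net torque to zero: m × 9.8 × 1.61 = 6.837 → m = 6.837 / (9.8 × 1.61) = 0.433 kg.

m ≈ 0.433 kg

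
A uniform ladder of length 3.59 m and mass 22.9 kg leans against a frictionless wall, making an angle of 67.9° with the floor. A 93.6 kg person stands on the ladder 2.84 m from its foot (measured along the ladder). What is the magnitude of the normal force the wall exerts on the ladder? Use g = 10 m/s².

Sum moments about the foot of the ladder (the floor normal and friction both act there and drop out).
Ladder weight 22.9×10 = 229 N acts at 1.795 m along the ladder; its horizontal arm is 1.795·cos67.9° = 0.6753 m → τ = 154.6 N·m clockwise.
Person: 93.6×10 = 936 N at 2.84 m → arm 1.068 m → τ = 999.6 N·m clockwise.
Wall normal N acts horizontally at the top; its moment arm is the height L sinθ = 3.59·sin67.9° = 3.326 m, counterclockwise.
Setting net torque to zero: N × 3.326 = 1154 → N = 347 N.

N_wall ≈ 347 N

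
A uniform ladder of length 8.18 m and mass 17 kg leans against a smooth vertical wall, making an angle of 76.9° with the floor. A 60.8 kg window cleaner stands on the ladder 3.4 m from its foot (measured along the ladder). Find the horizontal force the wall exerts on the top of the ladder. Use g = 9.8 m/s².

Taking torques about the foot of the ladder:
Ladder weight 17×9.8 = 166.6 N acts at 4.09 m along the ladder; its horizontal arm is 4.09·cos76.9° = 0.927 m → τ = 154.4 N·m clockwise.
Window cleaner: 60.8×9.8 = 595.8 N at 3.4 m → arm 0.7706 m → τ = 459.1 N·m clockwise.
Wall normal N acts horizontally at the top; its moment arm is the height L sinθ = 8.18·sin76.9° = 7.967 m, counterclockwise.
Στ = 0 ⇒ N × 7.967 = 613.5 ⇒ N = 77 N.

N_wall ≈ 77 N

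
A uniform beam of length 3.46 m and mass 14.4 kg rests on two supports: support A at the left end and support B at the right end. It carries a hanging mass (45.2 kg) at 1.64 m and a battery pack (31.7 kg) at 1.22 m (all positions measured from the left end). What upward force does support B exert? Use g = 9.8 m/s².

About support A:
Beam weight: 14.4 × 9.8 = 141.1 N down at 1.73 m → arm 1.73 m, τ = 141.1 × 1.73 = 244.1 N·m clockwise.
Hanging mass: 45.2 × 9.8 = 443 N down at 1.64 m → arm 1.64 m, τ = 443 × 1.64 = 726.5 N·m clockwise.
Battery pack: 31.7 × 9.8 = 310.7 N down at 1.22 m → arm 1.22 m, τ = 310.7 × 1.22 = 379.1 N·m clockwise.
Net load moment about support A = 1350 N·m clockwise.
Reaction R at support B is upward at 3.46 m, arm 3.46 m → moment R × 3.46 counterclockwise.
Στ = 0 ⇒ R × 3.46 = 1350 ⇒ R = 390 N.

R_B ≈ 390 N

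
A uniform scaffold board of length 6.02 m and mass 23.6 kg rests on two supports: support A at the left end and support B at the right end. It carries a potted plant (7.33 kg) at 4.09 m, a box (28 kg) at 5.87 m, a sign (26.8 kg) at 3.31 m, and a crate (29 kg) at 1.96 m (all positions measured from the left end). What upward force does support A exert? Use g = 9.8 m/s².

R_A ≈ 455 N

Choose support B as the axis so its reaction then has zero moment arm.
Beam weight: 23.6 × 9.8 = 231.3 N down at 3.01 m → arm 3.01 m, τ = 231.3 × 3.01 = 696.2 N·m counterclockwise.
Potted plant: 7.33 × 9.8 = 71.83 N down at 4.09 m → arm 1.93 m, τ = 71.83 × 1.93 = 138.6 N·m counterclockwise.
Box: 28 × 9.8 = 274.4 N down at 5.87 m → arm 0.15 m, τ = 274.4 × 0.15 = 41.16 N·m counterclockwise.
Sign: 26.8 × 9.8 = 262.6 N down at 3.31 m → arm 2.71 m, τ = 262.6 × 2.71 = 711.6 N·m counterclockwise.
Crate: 29 × 9.8 = 284.2 N down at 1.96 m → arm 4.06 m, τ = 284.2 × 4.06 = 1154 N·m counterclockwise.
Net load moment about support B = 2742 N·m counterclockwise.
Reaction R at support A is upward at 0 m, arm 6.02 m → moment R × 6.02 clockwise.
For rotational equilibrium, R × 6.02 = 2742, so R = 455 N.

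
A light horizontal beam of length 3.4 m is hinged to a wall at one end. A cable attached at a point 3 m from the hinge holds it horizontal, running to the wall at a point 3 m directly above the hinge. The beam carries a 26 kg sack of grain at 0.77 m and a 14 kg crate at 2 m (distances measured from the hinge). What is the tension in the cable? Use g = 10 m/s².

T ≈ 226 N

About the hinge:
Sack of grain: 26 × 10 = 260 N down at 0.77 m → arm 0.77 m, τ = 260 × 0.77 = 200.2 N·m clockwise.
Crate: 14 × 10 = 140 N down at 2 m → arm 2 m, τ = 140 × 2 = 280 N·m clockwise.
Total clockwise load moment = 480.2 N·m.
The cable tension T acts at 3 m; only its component perpendicular to the beam, T sinθ, produces torque. sinθ = h/√(h²+d²) = 3/√(3²+3²) = 0.7071.
Setting net torque to zero: T × 3 × 0.7071 = 480.2 → T = 480.2 / 2.121 = 226 N.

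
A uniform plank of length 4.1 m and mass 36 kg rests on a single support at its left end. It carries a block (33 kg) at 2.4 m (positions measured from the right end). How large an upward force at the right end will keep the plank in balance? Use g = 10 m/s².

F ≈ 317 N

Taking torques about the left end:
Beam weight: 36 × 10 = 360 N down at 2.05 m → arm 2.05 m, τ = 360 × 2.05 = 738 N·m clockwise.
Block: 33 × 10 = 330 N down at 2.4 m → arm 1.7 m, τ = 330 × 1.7 = 561 N·m clockwise.
Net moment of the loads = 1299 N·m clockwise.
The upward force F acts at the right end, arm 4.1 m, giving F × 4.1 counterclockwise.
For rotational equilibrium, F × 4.1 = 1299, so F = 1299 / 4.1 = 317 N.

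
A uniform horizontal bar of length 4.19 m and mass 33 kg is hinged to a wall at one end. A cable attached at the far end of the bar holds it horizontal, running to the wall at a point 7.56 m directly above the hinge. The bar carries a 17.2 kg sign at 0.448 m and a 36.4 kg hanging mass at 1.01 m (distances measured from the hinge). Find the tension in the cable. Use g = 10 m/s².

Sum moments about the hinge (the unknown hinge reaction has zero arm there).
Beam weight: 33 × 10 = 330 N down at 2.095 m → arm 2.095 m, τ = 330 × 2.095 = 691.4 N·m clockwise.
Sign: 17.2 × 10 = 172 N down at 0.448 m → arm 0.448 m, τ = 172 × 0.448 = 77.06 N·m clockwise.
Hanging mass: 36.4 × 10 = 364 N down at 1.01 m → arm 1.01 m, τ = 364 × 1.01 = 367.6 N·m clockwise.
Total clockwise load moment = 1136 N·m.
The cable tension T acts at 4.19 m; only its component perpendicular to the bar, T sinθ, produces torque. sinθ = h/√(h²+d²) = 7.56/√(7.56²+4.19²) = 0.8746.
Setting net torque to zero: T × 4.19 × 0.8746 = 1136 → T = 1136 / 3.665 = 310 N.

T ≈ 310 N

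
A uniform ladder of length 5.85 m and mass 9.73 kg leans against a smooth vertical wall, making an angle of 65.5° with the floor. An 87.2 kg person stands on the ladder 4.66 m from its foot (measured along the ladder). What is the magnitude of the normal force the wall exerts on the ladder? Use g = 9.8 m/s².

N_wall ≈ 332 N

Choose the foot of the ladder as the axis so the floor normal and friction both act there and drop out.
Ladder weight 9.73×9.8 = 95.35 N acts at 2.925 m along the ladder; its horizontal arm is 2.925·cos65.5° = 1.213 m → τ = 115.7 N·m clockwise.
Person: 87.2×9.8 = 854.6 N at 4.66 m → arm 1.932 m → τ = 1651 N·m clockwise.
Wall normal N acts horizontally at the top; its moment arm is the height L sinθ = 5.85·sin65.5° = 5.323 m, counterclockwise.
Στ = 0 ⇒ N × 5.323 = 1767 ⇒ N = 332 N.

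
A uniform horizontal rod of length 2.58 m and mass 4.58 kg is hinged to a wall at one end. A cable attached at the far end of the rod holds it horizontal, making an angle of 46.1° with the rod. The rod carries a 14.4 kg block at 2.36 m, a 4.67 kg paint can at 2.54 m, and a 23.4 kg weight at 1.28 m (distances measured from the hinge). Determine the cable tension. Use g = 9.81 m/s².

Take moments about the hinge.
Beam weight: 4.58 × 9.81 = 44.93 N down at 1.29 m → arm 1.29 m, τ = 44.93 × 1.29 = 57.96 N·m clockwise.
Block: 14.4 × 9.81 = 141.3 N down at 2.36 m → arm 2.36 m, τ = 141.3 × 2.36 = 333.5 N·m clockwise.
Paint can: 4.67 × 9.81 = 45.81 N down at 2.54 m → arm 2.54 m, τ = 45.81 × 2.54 = 116.4 N·m clockwise.
Weight: 23.4 × 9.81 = 229.6 N down at 1.28 m → arm 1.28 m, τ = 229.6 × 1.28 = 293.9 N·m clockwise.
Total clockwise load moment = 801.8 N·m.
The cable tension T acts at 2.58 m; only its component perpendicular to the rod, T sinθ, produces torque. sin 46.1° = 0.7206.
Setting net torque to zero: T × 2.58 × 0.7206 = 801.8 → T = 801.8 / 1.859 = 431 N.

T ≈ 431 N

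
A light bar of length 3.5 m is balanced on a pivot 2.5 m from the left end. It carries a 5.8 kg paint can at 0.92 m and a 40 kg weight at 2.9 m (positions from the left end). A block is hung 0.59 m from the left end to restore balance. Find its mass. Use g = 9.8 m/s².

m ≈ 3.58 kg

Take moments about the pivot (at 2.5 m from the left end).
Paint can: 5.8 × 9.8 = 56.84 N down at 0.92 m → arm 1.58 m, τ = 56.84 × 1.58 = 89.81 N·m counterclockwise.
Weight: 40 × 9.8 = 392 N down at 2.9 m → arm 0.4 m, τ = 392 × 0.4 = 156.8 N·m clockwise.
Net moment of known loads = 66.99 N·m clockwise.
An unknown mass m at 0.59 m has arm 1.91 m; its moment is m·g·1.91 counterclockwise.
Στ = 0 ⇒ m × 9.8 × 1.91 = 66.99 ⇒ m = 66.99 / (9.8 × 1.91) = 3.58 kg.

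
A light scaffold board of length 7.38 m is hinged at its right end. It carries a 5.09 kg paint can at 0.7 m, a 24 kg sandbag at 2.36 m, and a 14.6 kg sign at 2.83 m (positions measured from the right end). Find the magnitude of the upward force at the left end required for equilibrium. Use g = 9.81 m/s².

F ≈ 135 N

Take moments about the right end.
Paint can: 5.09 × 9.81 = 49.93 N down at 0.7 m → arm 0.7 m, τ = 49.93 × 0.7 = 34.95 N·m counterclockwise.
Sandbag: 24 × 9.81 = 235.4 N down at 2.36 m → arm 2.36 m, τ = 235.4 × 2.36 = 555.5 N·m counterclockwise.
Sign: 14.6 × 9.81 = 143.2 N down at 2.83 m → arm 2.83 m, τ = 143.2 × 2.83 = 405.3 N·m counterclockwise.
Net moment of the loads = 995.8 N·m counterclockwise.
The upward force F acts at the left end, arm 7.38 m, giving F × 7.38 clockwise.
Setting net torque to zero: F × 7.38 = 995.8 → F = 995.8 / 7.38 = 135 N.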